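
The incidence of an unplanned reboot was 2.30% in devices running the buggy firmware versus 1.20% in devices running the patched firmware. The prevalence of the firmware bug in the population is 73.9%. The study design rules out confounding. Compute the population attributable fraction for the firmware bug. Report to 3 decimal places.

PAF ≈ 0.404

p₁ = 0.023, p₀ = 0.012.
Overall risk P(Y=1) = π·p₁ + (1−π)·p₀ = 0.739×0.023 + 0.261×0.012 = 0.020129.
Under exogeneity, PAF = [P(Y=1) − p₀] / P(Y=1).
PAF = (0.020129 − 0.012) / 0.020129 ≈ 0.4038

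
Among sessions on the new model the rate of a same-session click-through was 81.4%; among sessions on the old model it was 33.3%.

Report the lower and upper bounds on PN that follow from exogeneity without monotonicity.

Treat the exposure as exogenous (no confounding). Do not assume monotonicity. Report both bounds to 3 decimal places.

0.591 ≤ PN ≤ 0.819

p₁ = 0.814, p₀ = 0.333.
Under exogeneity alone the bounds on PN are max{0,(p₁−p₀)/p₁} ≤ PN ≤ min{1,(1−p₀)/p₁}.
  lower = (p₁ − p₀)/p₁ = 0.481 / 0.814 ≈ 0.5909
  upper = min{1, (1 − p₀)/p₁} = 0.667 / 0.814 ≈ 0.8194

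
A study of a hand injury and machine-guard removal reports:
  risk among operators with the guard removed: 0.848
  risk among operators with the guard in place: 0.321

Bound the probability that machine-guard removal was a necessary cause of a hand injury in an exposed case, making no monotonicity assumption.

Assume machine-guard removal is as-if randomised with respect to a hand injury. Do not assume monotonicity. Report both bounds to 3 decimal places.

0.621 ≤ PN ≤ 0.801

Let p₁ = 0.848, p₀ = 0.321.
Under exogeneity alone the bounds on PN are max{0,(p₁−p₀)/p₁} ≤ PN ≤ min{1,(1−p₀)/p₁}.
  lower = (p₁ − p₀)/p₁ = 0.527 / 0.848 ≈ 0.6215
  upper = min{1, (1 − p₀)/p₁} = 0.679 / 0.848 ≈ 0.8007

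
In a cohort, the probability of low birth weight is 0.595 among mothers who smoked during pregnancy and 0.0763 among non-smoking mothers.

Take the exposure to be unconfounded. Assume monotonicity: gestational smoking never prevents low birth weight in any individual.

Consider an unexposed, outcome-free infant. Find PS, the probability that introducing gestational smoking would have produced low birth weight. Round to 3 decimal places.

PS ≈ 0.562

Let p₁ = 0.595, p₀ = 0.0763.
Under exogeneity and monotonicity, PS = (p₁ − p₀) / (1 − p₀).
PS = (0.595 − 0.0763) / (1 − 0.0763) = 0.5187 / 0.9237 ≈ 0.5615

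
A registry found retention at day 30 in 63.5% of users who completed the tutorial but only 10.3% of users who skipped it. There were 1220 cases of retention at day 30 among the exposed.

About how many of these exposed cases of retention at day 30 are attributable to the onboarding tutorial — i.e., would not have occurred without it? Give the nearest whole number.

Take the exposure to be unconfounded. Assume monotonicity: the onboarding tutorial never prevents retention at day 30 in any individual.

p₁ = 0.635, p₀ = 0.103.
PN = (p₁ − p₀)/p₁ = (0.635 − 0.103) / 0.635 ≈ 0.83780.
Attributable cases ≈ PN × (exposed cases) = 0.83780 × 1220 ≈ 1022.11.

about 1022 cases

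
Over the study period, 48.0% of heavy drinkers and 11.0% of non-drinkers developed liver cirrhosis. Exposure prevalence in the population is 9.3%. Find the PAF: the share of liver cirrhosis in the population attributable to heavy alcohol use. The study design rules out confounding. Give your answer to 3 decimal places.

p₁ = 0.48, p₀ = 0.11.
Overall risk P(Y=1) = π·p₁ + (1−π)·p₀ = 0.093×0.48 + 0.907×0.11 = 0.14441.
Under exogeneity, PAF = [P(Y=1) − p₀] / P(Y=1).
PAF = (0.14441 − 0.11) / 0.14441 ≈ 0.2383

PAF ≈ 0.238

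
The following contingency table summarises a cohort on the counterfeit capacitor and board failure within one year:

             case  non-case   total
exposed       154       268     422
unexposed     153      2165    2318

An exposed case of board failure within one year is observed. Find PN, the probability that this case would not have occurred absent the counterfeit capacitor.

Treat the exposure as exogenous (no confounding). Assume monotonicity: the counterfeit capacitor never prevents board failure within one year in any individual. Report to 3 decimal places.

p₁ = P(outcome | exposed) = 154/422 = 0.36493
p₀ = P(outcome | unexposed) = 153/2318 = 0.066005
Under exogeneity and monotonicity, PN = (p₁ − p₀)/p₁.
PN = (0.36493 − 0.066005) / 0.36493 ≈ 0.8191

PN ≈ 0.819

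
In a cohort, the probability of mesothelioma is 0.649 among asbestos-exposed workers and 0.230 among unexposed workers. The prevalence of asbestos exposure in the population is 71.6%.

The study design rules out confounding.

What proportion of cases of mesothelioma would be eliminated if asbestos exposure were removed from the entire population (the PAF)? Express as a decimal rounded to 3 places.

PAF ≈ 0.566

Let p₁ = 0.649, p₀ = 0.23.
Overall risk P(Y=1) = π·p₁ + (1−π)·p₀ = 0.716×0.649 + 0.284×0.23 = 0.53.
Under exogeneity, PAF = [P(Y=1) − p₀] / P(Y=1).
PAF = (0.53 − 0.23) / 0.53 ≈ 0.5660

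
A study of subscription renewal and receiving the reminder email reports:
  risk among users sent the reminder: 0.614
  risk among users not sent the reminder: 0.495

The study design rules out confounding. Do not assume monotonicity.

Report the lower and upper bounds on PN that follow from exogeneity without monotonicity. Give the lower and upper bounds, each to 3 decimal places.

Let p₁ = 0.614, p₀ = 0.495.
Under exogeneity alone the bounds on PN are max{0,(p₁−p₀)/p₁} ≤ PN ≤ min{1,(1−p₀)/p₁}.
  lower = (p₁ − p₀)/p₁ = 0.119 / 0.614 ≈ 0.1938
  upper = min{1, (1 − p₀)/p₁} = 0.505 / 0.614 ≈ 0.8225

0.194 ≤ PN ≤ 0.822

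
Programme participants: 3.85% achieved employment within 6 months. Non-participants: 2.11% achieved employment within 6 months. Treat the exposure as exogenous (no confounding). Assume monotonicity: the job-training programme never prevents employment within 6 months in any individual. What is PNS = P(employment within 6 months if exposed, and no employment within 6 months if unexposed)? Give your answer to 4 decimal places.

p₁ = 0.0385, p₀ = 0.0211.
Under exogeneity and monotonicity, PNS = p₁ − p₀.
PNS = 0.0385 − 0.0211 = 0.0174

PNS ≈ 0.0174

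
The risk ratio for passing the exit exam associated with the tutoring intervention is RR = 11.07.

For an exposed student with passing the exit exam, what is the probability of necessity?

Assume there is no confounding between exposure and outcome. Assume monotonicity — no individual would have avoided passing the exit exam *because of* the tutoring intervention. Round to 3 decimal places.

Under exogeneity and monotonicity, PN = (RR − 1) / RR = 1 − 1/RR.
PN = (11.07 − 1) / 11.07 = 10.07 / 11.07 ≈ 0.9097

PN ≈ 0.910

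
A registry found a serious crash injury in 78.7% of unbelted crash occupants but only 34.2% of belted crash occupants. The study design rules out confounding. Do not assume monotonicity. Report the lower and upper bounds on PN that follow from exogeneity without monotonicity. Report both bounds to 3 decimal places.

0.565 ≤ PN ≤ 0.836

p₁ = 0.787, p₀ = 0.342.
Under exogeneity alone the bounds on PN are max{0,(p₁−p₀)/p₁} ≤ PN ≤ min{1,(1−p₀)/p₁}.
  lower = (p₁ − p₀)/p₁ = 0.445 / 0.787 ≈ 0.5654
  upper = min{1, (1 − p₀)/p₁} = 0.658 / 0.787 ≈ 0.8361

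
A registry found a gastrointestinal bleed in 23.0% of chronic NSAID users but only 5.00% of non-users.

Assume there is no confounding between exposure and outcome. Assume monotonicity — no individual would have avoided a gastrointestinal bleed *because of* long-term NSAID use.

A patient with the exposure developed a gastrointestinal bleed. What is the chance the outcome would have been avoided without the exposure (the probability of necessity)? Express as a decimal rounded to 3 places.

p₁ = 0.23, p₀ = 0.05.
Under exogeneity and monotonicity, PN = (p₁ − p₀) / p₁.
PN = (0.23 − 0.05) / 0.23 = 0.18 / 0.23 ≈ 0.7826

PN ≈ 0.783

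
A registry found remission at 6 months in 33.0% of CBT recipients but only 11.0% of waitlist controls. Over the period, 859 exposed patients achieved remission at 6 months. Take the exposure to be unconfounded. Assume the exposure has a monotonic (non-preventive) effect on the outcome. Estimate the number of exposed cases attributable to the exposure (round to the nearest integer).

p₁ = 0.33, p₀ = 0.11.
PN = (p₁ − p₀)/p₁ = (0.33 − 0.11) / 0.33 ≈ 0.66667.
Attributable cases ≈ PN × (exposed cases) = 0.66667 × 859 ≈ 572.67.

about 573 cases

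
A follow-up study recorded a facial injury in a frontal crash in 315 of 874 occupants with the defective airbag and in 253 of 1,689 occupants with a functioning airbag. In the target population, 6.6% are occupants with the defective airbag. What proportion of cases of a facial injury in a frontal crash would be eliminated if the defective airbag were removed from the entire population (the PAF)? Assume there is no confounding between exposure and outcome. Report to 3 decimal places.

p₁ = P(outcome | exposed) = 315/874 = 0.36041
p₀ = P(outcome | unexposed) = 253/1689 = 0.14979
Overall risk P(Y=1) = π·p₁ + (1−π)·p₀ = 0.066×0.36041 + 0.934×0.14979 = 0.16369.
Under exogeneity, PAF = [P(Y=1) − p₀] / P(Y=1).
PAF = (0.16369 − 0.14979) / 0.16369 ≈ 0.0849

PAF ≈ 0.085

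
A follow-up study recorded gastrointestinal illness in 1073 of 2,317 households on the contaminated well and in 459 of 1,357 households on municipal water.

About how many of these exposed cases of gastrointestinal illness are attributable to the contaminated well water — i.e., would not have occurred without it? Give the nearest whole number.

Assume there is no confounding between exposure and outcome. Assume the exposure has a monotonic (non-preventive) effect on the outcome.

p₁ = P(outcome | exposed) = 1073/2317 = 0.4631
p₀ = P(outcome | unexposed) = 459/1357 = 0.33825
PN = (p₁ − p₀)/p₁ = (0.4631 − 0.33825) / 0.4631 ≈ 0.26960.
Attributable cases ≈ PN × (exposed cases) = 0.26960 × 1073 ≈ 289.28.

about 289 cases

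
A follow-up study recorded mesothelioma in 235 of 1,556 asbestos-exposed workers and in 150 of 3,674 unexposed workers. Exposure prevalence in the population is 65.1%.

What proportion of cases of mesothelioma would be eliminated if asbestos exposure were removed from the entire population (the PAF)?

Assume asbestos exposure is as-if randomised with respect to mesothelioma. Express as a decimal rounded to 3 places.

p₁ = P(outcome | exposed) = 235/1556 = 0.15103
p₀ = P(outcome | unexposed) = 150/3674 = 0.040827
Overall risk P(Y=1) = π·p₁ + (1−π)·p₀ = 0.651×0.15103 + 0.349×0.040827 = 0.11257.
Under exogeneity, PAF = [P(Y=1) − p₀] / P(Y=1).
PAF = (0.11257 − 0.040827) / 0.11257 ≈ 0.6373

PAF ≈ 0.637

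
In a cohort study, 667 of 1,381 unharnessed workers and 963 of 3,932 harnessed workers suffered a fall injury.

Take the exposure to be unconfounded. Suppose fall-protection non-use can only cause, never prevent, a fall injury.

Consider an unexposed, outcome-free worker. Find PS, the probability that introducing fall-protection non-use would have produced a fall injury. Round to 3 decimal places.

p₁ = P(outcome | exposed) = 667/1381 = 0.48298
p₀ = P(outcome | unexposed) = 963/3932 = 0.24491
Under exogeneity and monotonicity, PS = (p₁ − p₀) / (1 − p₀).
PS = (0.48298 − 0.24491) / (1 − 0.24491) = 0.23807 / 0.75509 ≈ 0.3153

PS ≈ 0.315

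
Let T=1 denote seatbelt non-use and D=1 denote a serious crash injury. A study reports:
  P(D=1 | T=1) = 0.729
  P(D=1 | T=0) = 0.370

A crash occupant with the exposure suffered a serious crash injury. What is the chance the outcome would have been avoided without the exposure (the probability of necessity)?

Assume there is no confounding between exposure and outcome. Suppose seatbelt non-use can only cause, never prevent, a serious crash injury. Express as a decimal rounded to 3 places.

Let p₁ = 0.729, p₀ = 0.37.
Under exogeneity and monotonicity, PN = (p₁ − p₀) / p₁.
PN = (0.729 − 0.37) / 0.729 = 0.359 / 0.729 ≈ 0.4925

PN ≈ 0.492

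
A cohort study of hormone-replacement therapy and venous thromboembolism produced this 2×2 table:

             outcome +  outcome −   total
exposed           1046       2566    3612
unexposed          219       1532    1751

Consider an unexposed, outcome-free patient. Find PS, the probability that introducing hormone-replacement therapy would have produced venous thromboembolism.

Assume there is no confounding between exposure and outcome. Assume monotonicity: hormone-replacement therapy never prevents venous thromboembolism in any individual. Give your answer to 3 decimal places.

p₁ = P(outcome | exposed) = 1046/3612 = 0.28959
p₀ = P(outcome | unexposed) = 219/1751 = 0.12507
Under exogeneity and monotonicity, PS = (p₁ − p₀)/(1 − p₀).
PS = (0.28959 − 0.12507) / 0.87493 ≈ 0.1880

PS ≈ 0.188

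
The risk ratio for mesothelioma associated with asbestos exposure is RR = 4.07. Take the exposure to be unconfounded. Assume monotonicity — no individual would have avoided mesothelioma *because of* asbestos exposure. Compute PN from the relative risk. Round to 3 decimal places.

Under exogeneity and monotonicity, PN = (RR − 1) / RR = 1 − 1/RR.
PN = (4.07 − 1) / 4.07 = 3.07 / 4.07 ≈ 0.7543

PN ≈ 0.754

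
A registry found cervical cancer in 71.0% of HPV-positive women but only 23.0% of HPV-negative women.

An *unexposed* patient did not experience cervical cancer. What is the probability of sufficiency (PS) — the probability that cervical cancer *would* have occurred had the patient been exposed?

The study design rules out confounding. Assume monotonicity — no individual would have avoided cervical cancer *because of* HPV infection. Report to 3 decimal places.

p₁ = 0.71, p₀ = 0.23.
Under exogeneity and monotonicity, PS = (p₁ − p₀) / (1 − p₀).
PS = (0.71 − 0.23) / (1 − 0.23) = 0.48 / 0.77 ≈ 0.6234

PS ≈ 0.623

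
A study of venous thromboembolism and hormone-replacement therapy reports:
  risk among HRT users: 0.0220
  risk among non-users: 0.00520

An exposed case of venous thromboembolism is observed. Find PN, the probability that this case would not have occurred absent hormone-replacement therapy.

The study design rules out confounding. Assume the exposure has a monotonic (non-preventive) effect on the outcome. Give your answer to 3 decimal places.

PN ≈ 0.764

Let p₁ = 0.022, p₀ = 0.0052.
Under exogeneity and monotonicity, PN = (p₁ − p₀) / p₁.
PN = (0.022 − 0.0052) / 0.022 = 0.0168 / 0.022 ≈ 0.7636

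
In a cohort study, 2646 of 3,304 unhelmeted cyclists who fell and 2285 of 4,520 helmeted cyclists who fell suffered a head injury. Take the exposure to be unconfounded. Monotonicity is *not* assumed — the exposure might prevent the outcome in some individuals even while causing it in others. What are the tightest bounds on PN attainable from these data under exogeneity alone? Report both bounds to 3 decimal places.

p₁ = P(outcome | exposed) = 2646/3304 = 0.80085
p₀ = P(outcome | unexposed) = 2285/4520 = 0.50553
Under exogeneity alone the bounds on PN are max{0,(p₁−p₀)/p₁} ≤ PN ≤ min{1,(1−p₀)/p₁}.
  lower = (p₁ − p₀)/p₁ = 0.29532 / 0.80085 ≈ 0.3688
  upper = min{1, (1 − p₀)/p₁} = 0.49447 / 0.80085 ≈ 0.6174

0.369 ≤ PN ≤ 0.617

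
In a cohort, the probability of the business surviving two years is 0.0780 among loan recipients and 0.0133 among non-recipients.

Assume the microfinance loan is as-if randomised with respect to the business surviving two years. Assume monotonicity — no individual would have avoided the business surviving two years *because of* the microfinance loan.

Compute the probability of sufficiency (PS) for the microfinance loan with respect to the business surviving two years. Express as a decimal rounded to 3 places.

Let p₁ = 0.078, p₀ = 0.0133.
Under exogeneity and monotonicity, PS = (p₁ − p₀) / (1 − p₀).
PS = (0.078 − 0.0133) / (1 − 0.0133) = 0.0647 / 0.9867 ≈ 0.0656

PS ≈ 0.066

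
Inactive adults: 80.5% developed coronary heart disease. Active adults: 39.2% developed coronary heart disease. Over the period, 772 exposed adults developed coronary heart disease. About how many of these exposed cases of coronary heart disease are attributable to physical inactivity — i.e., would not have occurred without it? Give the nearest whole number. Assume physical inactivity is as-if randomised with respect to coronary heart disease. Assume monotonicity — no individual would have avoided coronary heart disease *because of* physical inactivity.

p₁ = 0.805, p₀ = 0.392.
PN = (p₁ − p₀)/p₁ = (0.805 − 0.392) / 0.805 ≈ 0.51304.
Attributable cases ≈ PN × (exposed cases) = 0.51304 × 772 ≈ 396.07.

about 396 cases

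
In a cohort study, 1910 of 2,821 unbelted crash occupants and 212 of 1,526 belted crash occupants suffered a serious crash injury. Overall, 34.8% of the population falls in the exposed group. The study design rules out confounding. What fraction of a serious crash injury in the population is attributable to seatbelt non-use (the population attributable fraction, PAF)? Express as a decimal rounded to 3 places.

p₁ = P(outcome | exposed) = 1910/2821 = 0.67706
p₀ = P(outcome | unexposed) = 212/1526 = 0.13893
Overall risk P(Y=1) = π·p₁ + (1−π)·p₀ = 0.348×0.67706 + 0.652×0.13893 = 0.3262.
Under exogeneity, PAF = [P(Y=1) − p₀] / P(Y=1).
PAF = (0.3262 − 0.13893) / 0.3262 ≈ 0.5741

PAF ≈ 0.574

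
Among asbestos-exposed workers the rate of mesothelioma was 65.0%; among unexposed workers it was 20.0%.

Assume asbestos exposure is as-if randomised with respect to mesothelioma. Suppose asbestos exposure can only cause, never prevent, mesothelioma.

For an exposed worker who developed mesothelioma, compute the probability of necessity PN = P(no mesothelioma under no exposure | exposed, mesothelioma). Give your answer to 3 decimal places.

p₁ = 0.65, p₀ = 0.2.
Under exogeneity and monotonicity, PN = (p₁ − p₀) / p₁.
PN = (0.65 − 0.2) / 0.65 = 0.45 / 0.65 ≈ 0.6923

PN ≈ 0.692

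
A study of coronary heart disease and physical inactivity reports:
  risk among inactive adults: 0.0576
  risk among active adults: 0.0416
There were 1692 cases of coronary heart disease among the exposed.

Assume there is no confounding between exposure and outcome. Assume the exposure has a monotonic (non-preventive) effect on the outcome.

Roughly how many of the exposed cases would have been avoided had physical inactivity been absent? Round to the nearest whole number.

Let p₁ = 0.0576, p₀ = 0.0416.
PN = (p₁ − p₀)/p₁ = (0.0576 − 0.0416) / 0.0576 ≈ 0.27778.
Attributable cases ≈ PN × (exposed cases) = 0.27778 × 1692 ≈ 470.00.

about 470 cases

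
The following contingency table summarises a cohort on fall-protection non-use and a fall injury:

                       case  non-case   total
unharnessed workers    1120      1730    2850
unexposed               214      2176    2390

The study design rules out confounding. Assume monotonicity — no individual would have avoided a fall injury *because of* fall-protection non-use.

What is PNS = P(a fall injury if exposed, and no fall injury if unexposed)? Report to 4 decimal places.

p₁ = P(outcome | exposed) = 1120/2850 = 0.39298
p₀ = P(outcome | unexposed) = 214/2390 = 0.08954
Under exogeneity and monotonicity, PNS = p₁ − p₀.
PNS = 0.39298 − 0.08954 = 0.30344

PNS ≈ 0.3034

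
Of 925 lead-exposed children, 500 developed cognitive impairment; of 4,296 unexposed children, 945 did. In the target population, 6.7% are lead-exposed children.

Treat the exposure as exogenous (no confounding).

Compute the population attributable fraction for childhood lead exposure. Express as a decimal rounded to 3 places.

p₁ = P(outcome | exposed) = 500/925 = 0.54054
p₀ = P(outcome | unexposed) = 945/4296 = 0.21997
Overall risk P(Y=1) = π·p₁ + (1−π)·p₀ = 0.067×0.54054 + 0.933×0.21997 = 0.24145.
Under exogeneity, PAF = [P(Y=1) − p₀] / P(Y=1).
PAF = (0.24145 − 0.21997) / 0.24145 ≈ 0.0890

PAF ≈ 0.089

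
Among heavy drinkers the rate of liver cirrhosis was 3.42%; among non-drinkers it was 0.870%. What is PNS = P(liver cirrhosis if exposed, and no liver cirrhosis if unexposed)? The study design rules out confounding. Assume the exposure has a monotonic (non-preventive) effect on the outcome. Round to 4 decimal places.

PNS ≈ 0.0255

p₁ = 0.0342, p₀ = 0.0087.
Under exogeneity and monotonicity, PNS = p₁ − p₀.
PNS = 0.0342 − 0.0087 = 0.0255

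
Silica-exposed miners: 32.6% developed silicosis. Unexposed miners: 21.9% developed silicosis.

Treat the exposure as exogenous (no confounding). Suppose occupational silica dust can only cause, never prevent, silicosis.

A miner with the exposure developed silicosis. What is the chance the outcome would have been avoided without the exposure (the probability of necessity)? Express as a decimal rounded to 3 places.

PN ≈ 0.328

p₁ = 0.326, p₀ = 0.219.
Under exogeneity and monotonicity, PN = (p₁ − p₀) / p₁.
PN = (0.326 − 0.219) / 0.326 = 0.107 / 0.326 ≈ 0.3282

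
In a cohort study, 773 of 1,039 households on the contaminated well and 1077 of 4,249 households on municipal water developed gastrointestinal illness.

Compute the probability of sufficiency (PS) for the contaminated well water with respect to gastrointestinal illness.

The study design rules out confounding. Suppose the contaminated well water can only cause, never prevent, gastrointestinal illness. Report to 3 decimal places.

PS ≈ 0.657

p₁ = P(outcome | exposed) = 773/1039 = 0.74398
p₀ = P(outcome | unexposed) = 1077/4249 = 0.25347
Under exogeneity and monotonicity, PS = (p₁ − p₀) / (1 − p₀).
PS = (0.74398 − 0.25347) / (1 − 0.25347) = 0.49051 / 0.74653 ≈ 0.6571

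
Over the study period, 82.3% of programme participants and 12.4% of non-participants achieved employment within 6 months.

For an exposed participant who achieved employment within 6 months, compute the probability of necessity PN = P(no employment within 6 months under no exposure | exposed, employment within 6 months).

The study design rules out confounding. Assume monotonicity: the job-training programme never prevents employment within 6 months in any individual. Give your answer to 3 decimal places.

PN ≈ 0.849

p₁ = 0.823, p₀ = 0.124.
Under exogeneity and monotonicity, PN = (p₁ − p₀) / p₁.
PN = (0.823 − 0.124) / 0.823 = 0.699 / 0.823 ≈ 0.8493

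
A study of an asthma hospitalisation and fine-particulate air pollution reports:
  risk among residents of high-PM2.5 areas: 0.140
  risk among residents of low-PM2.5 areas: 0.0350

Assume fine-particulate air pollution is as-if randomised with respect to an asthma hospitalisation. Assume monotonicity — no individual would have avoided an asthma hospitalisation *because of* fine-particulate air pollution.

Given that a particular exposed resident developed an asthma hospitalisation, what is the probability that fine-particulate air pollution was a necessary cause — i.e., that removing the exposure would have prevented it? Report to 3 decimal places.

PN ≈ 0.750

Let p₁ = 0.14, p₀ = 0.035.
Under exogeneity and monotonicity, PN = (p₁ − p₀) / p₁.
PN = (0.14 − 0.035) / 0.14 = 0.105 / 0.14 ≈ 0.7500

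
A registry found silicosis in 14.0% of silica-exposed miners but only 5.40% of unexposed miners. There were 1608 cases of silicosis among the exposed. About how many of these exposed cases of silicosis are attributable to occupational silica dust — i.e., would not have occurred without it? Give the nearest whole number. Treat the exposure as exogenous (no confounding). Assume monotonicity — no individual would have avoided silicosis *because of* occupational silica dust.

p₁ = 0.14, p₀ = 0.054.
PN = (p₁ − p₀)/p₁ = (0.14 − 0.054) / 0.14 ≈ 0.61429.
Attributable cases ≈ PN × (exposed cases) = 0.61429 × 1608 ≈ 987.77.

about 988 cases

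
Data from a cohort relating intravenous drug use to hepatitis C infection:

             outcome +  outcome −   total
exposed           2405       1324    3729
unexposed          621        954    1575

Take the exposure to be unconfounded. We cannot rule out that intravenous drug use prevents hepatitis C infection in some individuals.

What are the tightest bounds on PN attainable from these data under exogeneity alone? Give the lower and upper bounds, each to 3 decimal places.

0.389 ≤ PN ≤ 0.939

p₁ = P(outcome | exposed) = 2405/3729 = 0.64495
p₀ = P(outcome | unexposed) = 621/1575 = 0.39429
Under exogeneity alone the bounds on PN are max{0,(p₁−p₀)/p₁} ≤ PN ≤ min{1,(1−p₀)/p₁}.
  lower = (p₁ − p₀)/p₁ = 0.25066 / 0.64495 ≈ 0.3887
  upper = min{1, (1 − p₀)/p₁} = 0.60571 / 0.64495 ≈ 0.9392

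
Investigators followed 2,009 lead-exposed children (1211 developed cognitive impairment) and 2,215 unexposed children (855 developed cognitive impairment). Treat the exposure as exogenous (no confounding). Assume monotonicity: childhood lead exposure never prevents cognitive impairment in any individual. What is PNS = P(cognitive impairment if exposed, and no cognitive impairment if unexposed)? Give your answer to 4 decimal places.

p₁ = P(outcome | exposed) = 1211/2009 = 0.60279
p₀ = P(outcome | unexposed) = 855/2215 = 0.386
Under exogeneity and monotonicity, PNS = p₁ − p₀.
PNS = 0.60279 − 0.386 = 0.21678

PNS ≈ 0.2168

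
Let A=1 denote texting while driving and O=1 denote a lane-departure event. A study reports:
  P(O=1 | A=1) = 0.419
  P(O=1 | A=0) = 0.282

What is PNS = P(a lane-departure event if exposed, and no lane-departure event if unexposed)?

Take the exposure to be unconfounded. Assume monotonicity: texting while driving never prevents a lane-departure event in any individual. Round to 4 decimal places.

Let p₁ = 0.419, p₀ = 0.282.
Under exogeneity and monotonicity, PNS = p₁ − p₀.
PNS = 0.419 − 0.282 = 0.137

PNS ≈ 0.1370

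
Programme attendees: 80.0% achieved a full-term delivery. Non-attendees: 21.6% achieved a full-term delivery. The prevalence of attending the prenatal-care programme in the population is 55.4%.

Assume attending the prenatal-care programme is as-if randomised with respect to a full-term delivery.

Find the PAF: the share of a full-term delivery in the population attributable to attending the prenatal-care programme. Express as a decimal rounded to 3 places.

p₁ = 0.8, p₀ = 0.216.
Overall risk P(Y=1) = π·p₁ + (1−π)·p₀ = 0.554×0.8 + 0.446×0.216 = 0.53954.
Under exogeneity, PAF = [P(Y=1) − p₀] / P(Y=1).
PAF = (0.53954 − 0.216) / 0.53954 ≈ 0.5997

PAF ≈ 0.600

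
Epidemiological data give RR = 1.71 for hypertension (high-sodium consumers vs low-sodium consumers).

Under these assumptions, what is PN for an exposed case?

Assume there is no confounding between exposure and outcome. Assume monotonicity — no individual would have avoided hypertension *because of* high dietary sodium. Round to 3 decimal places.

PN ≈ 0.415

Under exogeneity and monotonicity, PN = (RR − 1) / RR = 1 − 1/RR.
PN = (1.71 − 1) / 1.71 = 0.71 / 1.71 ≈ 0.4152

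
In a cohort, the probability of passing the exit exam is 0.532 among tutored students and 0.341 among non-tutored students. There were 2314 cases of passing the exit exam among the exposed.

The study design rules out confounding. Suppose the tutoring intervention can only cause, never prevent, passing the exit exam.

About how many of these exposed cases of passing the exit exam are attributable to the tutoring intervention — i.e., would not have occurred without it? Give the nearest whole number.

about 831 cases

Let p₁ = 0.532, p₀ = 0.341.
PN = (p₁ − p₀)/p₁ = (0.532 − 0.341) / 0.532 ≈ 0.35902.
Attributable cases ≈ PN × (exposed cases) = 0.35902 × 2314 ≈ 830.78.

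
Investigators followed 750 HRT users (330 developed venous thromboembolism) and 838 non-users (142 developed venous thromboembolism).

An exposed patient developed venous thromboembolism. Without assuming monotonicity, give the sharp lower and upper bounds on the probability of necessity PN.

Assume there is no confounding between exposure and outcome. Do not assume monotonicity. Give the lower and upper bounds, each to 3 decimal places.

0.615 ≤ PN ≤ 1.000

p₁ = P(outcome | exposed) = 330/750 = 0.44
p₀ = P(outcome | unexposed) = 142/838 = 0.16945
Under exogeneity alone the bounds on PN are max{0,(p₁−p₀)/p₁} ≤ PN ≤ min{1,(1−p₀)/p₁}.
  lower = (p₁ − p₀)/p₁ = 0.27055 / 0.44 ≈ 0.6149
  upper = min{1, (1 − p₀)/p₁} = 0.83055 / 0.44 ≈ 1.8876 → capped at 1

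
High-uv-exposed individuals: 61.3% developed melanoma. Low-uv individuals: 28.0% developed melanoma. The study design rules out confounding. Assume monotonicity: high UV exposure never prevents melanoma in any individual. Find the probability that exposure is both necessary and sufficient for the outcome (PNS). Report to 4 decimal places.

PNS ≈ 0.3330

p₁ = 0.613, p₀ = 0.28.
Under exogeneity and monotonicity, PNS = p₁ − p₀.
PNS = 0.613 − 0.28 = 0.333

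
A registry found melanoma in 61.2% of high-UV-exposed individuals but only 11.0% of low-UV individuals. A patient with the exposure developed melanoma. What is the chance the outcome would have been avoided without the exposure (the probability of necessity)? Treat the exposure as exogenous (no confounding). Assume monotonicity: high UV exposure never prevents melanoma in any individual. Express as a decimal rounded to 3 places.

PN ≈ 0.820

p₁ = 0.612, p₀ = 0.11.
Under exogeneity and monotonicity, PN = (p₁ − p₀) / p₁.
PN = (0.612 − 0.11) / 0.612 = 0.502 / 0.612 ≈ 0.8203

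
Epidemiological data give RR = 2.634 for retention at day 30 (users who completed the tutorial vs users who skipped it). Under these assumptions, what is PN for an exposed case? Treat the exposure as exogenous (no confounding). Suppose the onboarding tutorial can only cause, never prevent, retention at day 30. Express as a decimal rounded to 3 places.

PN ≈ 0.620

Under exogeneity and monotonicity, PN = (RR − 1) / RR = 1 − 1/RR.
PN = (2.634 − 1) / 2.634 = 1.634 / 2.634 ≈ 0.6203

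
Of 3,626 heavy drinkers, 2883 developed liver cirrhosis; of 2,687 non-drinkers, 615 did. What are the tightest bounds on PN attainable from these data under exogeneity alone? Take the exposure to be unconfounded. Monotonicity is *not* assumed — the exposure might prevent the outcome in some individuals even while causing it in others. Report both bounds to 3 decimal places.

p₁ = P(outcome | exposed) = 2883/3626 = 0.79509
p₀ = P(outcome | unexposed) = 615/2687 = 0.22888
Under exogeneity alone the bounds on PN are max{0,(p₁−p₀)/p₁} ≤ PN ≤ min{1,(1−p₀)/p₁}.
  lower = (p₁ − p₀)/p₁ = 0.56621 / 0.79509 ≈ 0.7121
  upper = min{1, (1 − p₀)/p₁} = 0.77112 / 0.79509 ≈ 0.9699

0.712 ≤ PN ≤ 0.970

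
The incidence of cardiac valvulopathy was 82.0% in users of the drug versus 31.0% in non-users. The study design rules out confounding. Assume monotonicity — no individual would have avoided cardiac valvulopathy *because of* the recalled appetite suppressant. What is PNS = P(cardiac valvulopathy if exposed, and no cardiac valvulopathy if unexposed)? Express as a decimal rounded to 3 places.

p₁ = 0.82, p₀ = 0.31.
Under exogeneity and monotonicity, PNS = p₁ − p₀.
PNS = 0.82 − 0.31 = 0.51

PNS ≈ 0.510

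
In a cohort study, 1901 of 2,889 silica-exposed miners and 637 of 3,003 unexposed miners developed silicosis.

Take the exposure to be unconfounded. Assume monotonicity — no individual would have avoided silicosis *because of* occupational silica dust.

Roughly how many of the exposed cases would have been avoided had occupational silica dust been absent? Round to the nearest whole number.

about 1288 cases

p₁ = P(outcome | exposed) = 1901/2889 = 0.65801
p₀ = P(outcome | unexposed) = 637/3003 = 0.21212
PN = (p₁ − p₀)/p₁ = (0.65801 − 0.21212) / 0.65801 ≈ 0.67763.
Attributable cases ≈ PN × (exposed cases) = 0.67763 × 1901 ≈ 1288.18.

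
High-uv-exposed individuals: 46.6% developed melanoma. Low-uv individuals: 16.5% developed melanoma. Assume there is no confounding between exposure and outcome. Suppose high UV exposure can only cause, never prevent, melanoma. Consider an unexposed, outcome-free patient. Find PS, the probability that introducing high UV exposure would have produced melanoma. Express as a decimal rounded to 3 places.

PS ≈ 0.360

p₁ = 0.466, p₀ = 0.165.
Under exogeneity and monotonicity, PS = (p₁ − p₀) / (1 − p₀).
PS = (0.466 − 0.165) / (1 − 0.165) = 0.301 / 0.835 ≈ 0.3605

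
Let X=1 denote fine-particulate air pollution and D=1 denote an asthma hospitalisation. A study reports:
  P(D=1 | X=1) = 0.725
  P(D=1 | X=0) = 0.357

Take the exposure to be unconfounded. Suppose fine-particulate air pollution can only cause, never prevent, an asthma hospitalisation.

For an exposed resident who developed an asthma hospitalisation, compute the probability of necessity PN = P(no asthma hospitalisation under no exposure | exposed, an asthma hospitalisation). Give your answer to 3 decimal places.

PN ≈ 0.508

Let p₁ = 0.725, p₀ = 0.357.
Under exogeneity and monotonicity, PN = (p₁ − p₀) / p₁.
PN = (0.725 − 0.357) / 0.725 = 0.368 / 0.725 ≈ 0.5076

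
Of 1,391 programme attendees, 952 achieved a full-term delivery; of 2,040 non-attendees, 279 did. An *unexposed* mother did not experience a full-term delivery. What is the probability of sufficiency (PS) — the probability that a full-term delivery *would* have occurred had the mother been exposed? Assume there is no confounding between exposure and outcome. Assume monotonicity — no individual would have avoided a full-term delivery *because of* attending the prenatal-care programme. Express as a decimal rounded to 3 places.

PS ≈ 0.634

p₁ = P(outcome | exposed) = 952/1391 = 0.6844
p₀ = P(outcome | unexposed) = 279/2040 = 0.13676
Under exogeneity and monotonicity, PS = (p₁ − p₀) / (1 − p₀).
PS = (0.6844 − 0.13676) / (1 − 0.13676) = 0.54764 / 0.86324 ≈ 0.6344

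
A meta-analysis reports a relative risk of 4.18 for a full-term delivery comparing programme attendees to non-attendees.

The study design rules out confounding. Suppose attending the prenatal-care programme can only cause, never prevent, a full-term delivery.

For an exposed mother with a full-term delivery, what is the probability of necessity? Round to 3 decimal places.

PN ≈ 0.761

Under exogeneity and monotonicity, PN = (RR − 1) / RR = 1 − 1/RR.
PN = (4.18 − 1) / 4.18 = 3.18 / 4.18 ≈ 0.7608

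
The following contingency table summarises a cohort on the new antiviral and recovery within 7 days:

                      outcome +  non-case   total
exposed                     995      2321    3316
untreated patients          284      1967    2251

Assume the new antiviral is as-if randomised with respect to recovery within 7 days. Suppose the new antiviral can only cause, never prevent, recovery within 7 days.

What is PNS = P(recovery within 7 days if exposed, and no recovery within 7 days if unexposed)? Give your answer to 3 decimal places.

PNS ≈ 0.174

p₁ = P(outcome | exposed) = 995/3316 = 0.30006
p₀ = P(outcome | unexposed) = 284/2251 = 0.12617
Under exogeneity and monotonicity, PNS = p₁ − p₀.
PNS = 0.30006 − 0.12617 = 0.17389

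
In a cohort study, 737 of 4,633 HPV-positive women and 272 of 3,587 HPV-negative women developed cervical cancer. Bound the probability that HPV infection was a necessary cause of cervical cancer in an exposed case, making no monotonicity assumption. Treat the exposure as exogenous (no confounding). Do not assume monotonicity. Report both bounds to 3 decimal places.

p₁ = P(outcome | exposed) = 737/4633 = 0.15908
p₀ = P(outcome | unexposed) = 272/3587 = 0.075829
Under exogeneity alone the bounds on PN are max{0,(p₁−p₀)/p₁} ≤ PN ≤ min{1,(1−p₀)/p₁}.
  lower = (p₁ − p₀)/p₁ = 0.083247 / 0.15908 ≈ 0.5233
  upper = min{1, (1 − p₀)/p₁} = 0.92417 / 0.15908 ≈ 5.8096 → capped at 1

0.523 ≤ PN ≤ 1.000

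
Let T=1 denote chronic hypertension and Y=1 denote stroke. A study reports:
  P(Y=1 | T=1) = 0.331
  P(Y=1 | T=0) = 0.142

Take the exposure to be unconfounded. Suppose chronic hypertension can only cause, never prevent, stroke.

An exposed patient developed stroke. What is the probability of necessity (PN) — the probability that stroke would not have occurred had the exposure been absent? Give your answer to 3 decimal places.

PN ≈ 0.571

Let p₁ = 0.331, p₀ = 0.142.
Under exogeneity and monotonicity, PN = (p₁ − p₀) / p₁.
PN = (0.331 − 0.142) / 0.331 = 0.189 / 0.331 ≈ 0.5710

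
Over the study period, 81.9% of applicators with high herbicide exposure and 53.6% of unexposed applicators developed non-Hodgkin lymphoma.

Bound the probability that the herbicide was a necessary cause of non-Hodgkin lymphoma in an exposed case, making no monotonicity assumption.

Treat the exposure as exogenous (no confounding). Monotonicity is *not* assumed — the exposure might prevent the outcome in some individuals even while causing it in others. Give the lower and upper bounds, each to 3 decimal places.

0.346 ≤ PN ≤ 0.567

p₁ = 0.819, p₀ = 0.536.
Under exogeneity alone the bounds on PN are max{0,(p₁−p₀)/p₁} ≤ PN ≤ min{1,(1−p₀)/p₁}.
  lower = (p₁ − p₀)/p₁ = 0.283 / 0.819 ≈ 0.3455
  upper = min{1, (1 − p₀)/p₁} = 0.464 / 0.819 ≈ 0.5665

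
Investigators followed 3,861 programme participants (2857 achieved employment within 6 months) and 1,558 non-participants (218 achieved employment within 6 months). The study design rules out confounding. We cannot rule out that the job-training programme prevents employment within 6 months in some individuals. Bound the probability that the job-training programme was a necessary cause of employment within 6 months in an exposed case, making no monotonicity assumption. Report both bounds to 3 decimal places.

p₁ = P(outcome | exposed) = 2857/3861 = 0.73996
p₀ = P(outcome | unexposed) = 218/1558 = 0.13992
Under exogeneity alone the bounds on PN are max{0,(p₁−p₀)/p₁} ≤ PN ≤ min{1,(1−p₀)/p₁}.
  lower = (p₁ − p₀)/p₁ = 0.60004 / 0.73996 ≈ 0.8109
  upper = min{1, (1 − p₀)/p₁} = 0.86008 / 0.73996 ≈ 1.1623 → capped at 1

0.811 ≤ PN ≤ 1.000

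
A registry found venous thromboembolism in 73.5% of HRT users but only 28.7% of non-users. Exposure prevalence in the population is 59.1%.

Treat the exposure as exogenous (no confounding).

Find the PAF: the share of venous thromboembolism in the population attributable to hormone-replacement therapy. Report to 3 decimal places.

p₁ = 0.735, p₀ = 0.287.
Overall risk P(Y=1) = π·p₁ + (1−π)·p₀ = 0.591×0.735 + 0.409×0.287 = 0.55177.
Under exogeneity, PAF = [P(Y=1) − p₀] / P(Y=1).
PAF = (0.55177 − 0.287) / 0.55177 ≈ 0.4799

PAF ≈ 0.480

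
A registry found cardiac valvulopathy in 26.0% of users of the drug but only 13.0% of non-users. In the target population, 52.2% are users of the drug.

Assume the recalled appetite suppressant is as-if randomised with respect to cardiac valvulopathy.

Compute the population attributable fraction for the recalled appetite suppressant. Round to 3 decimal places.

PAF ≈ 0.343

p₁ = 0.26, p₀ = 0.13.
Overall risk P(Y=1) = π·p₁ + (1−π)·p₀ = 0.522×0.26 + 0.478×0.13 = 0.19786.
Under exogeneity, PAF = [P(Y=1) − p₀] / P(Y=1).
PAF = (0.19786 − 0.13) / 0.19786 ≈ 0.3430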